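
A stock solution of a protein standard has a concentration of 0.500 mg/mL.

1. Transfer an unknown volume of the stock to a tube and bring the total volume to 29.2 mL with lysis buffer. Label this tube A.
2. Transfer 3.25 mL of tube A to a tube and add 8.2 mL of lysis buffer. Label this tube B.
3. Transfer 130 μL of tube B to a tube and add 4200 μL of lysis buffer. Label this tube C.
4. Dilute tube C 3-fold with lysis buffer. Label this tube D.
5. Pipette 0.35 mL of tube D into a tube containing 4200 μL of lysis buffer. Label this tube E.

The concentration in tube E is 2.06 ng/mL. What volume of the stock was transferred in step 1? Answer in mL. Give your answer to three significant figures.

Step 1: v brought to 29.2 mL → factor = 29.2 mL/v
Step 2: 3.25 mL + 8.2 mL = 11.45 mL total → factor 11.45/3.25 = 3.5231
Step 3: 130 μL + 4200 μL = 4330 μL total → factor 4330/130 = 33.308
Step 4: 3-fold → factor 3
Step 5: 0.35 mL + 4200 μL = 4.55 mL total → factor 4.55/0.35 = 13
Product of known-step factors = 4576.5
Overall factor = 0.500 mg/mL / (2.06 ng/mL) = 2.4272 × 10^5
Step-1 factor = 2.4272 × 10^5 / 4576.5 = 53.036
v = 29.2 mL / 53.036 = 0.551 mL

0.551 mL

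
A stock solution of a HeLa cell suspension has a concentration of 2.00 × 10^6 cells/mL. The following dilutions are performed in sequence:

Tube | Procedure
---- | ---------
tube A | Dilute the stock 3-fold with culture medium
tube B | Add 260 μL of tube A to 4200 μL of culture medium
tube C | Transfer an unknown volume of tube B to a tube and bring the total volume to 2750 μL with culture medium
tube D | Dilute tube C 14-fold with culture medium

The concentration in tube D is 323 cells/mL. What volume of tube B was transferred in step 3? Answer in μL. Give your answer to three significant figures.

Step 1: 3-fold → factor 3
Step 2: 260 μL + 4200 μL = 4460 μL total → factor 4460/260 = 17.154
Step 3: v brought to 2750 μL → factor = 2750 μL/v
Step 4: 14-fold → factor 14
Product of known-step factors = 720.46
Overall factor = 2.00 × 10^6 cells/mL / (323 cells/mL) = 6192
Step-3 factor = 6192 / 720.46 = 8.5944
v = 2750 μL / 8.5944 = 320 μL

320 μL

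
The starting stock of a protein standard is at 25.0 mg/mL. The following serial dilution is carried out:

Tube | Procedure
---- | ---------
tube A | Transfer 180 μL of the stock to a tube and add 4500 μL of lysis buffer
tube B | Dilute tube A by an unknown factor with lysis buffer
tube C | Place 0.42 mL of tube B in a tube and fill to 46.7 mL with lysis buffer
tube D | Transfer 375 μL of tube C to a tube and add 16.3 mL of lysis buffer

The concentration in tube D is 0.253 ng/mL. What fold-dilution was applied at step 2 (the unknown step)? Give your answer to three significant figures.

Step 1: 180 μL + 4500 μL = 4680 μL total → factor 4680/180 = 26
Step 2: unknown factor x
Step 3: 0.42 mL brought to 46.7 mL → factor 46.7/0.42 = 111.19
Step 4: 375 μL + 16.3 mL = 16675 μL total → factor 16675/375 = 44.467
Product of known-step factors = 1.2855 × 10^5
Overall factor = 25.0 mg/mL / (0.253 ng/mL) = 9.8814 × 10^7
x = 9.8814 × 10^7 / 1.2855 × 10^5 = 769

769-fold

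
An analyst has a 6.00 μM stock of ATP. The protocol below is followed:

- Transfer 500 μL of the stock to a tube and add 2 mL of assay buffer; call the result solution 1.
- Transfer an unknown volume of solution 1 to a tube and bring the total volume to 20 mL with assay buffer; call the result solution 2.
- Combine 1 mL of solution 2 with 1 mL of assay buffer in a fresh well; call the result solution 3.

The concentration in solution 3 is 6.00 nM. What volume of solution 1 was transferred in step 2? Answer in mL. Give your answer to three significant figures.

0.200 mL

Step 1: 500 μL + 2 mL = 2500 μL total → factor 2500/500 = 5
Step 2: v brought to 20 mL → factor = 20 mL/v
Step 3: 1 mL + 1 mL = 2 mL total → factor 2/1 = 2
Product of known-step factors = 10
Overall factor = 6.00 μM / (6.00 nM) = 1000
Step-2 factor = 1000 / 10 = 100
v = 20 mL / 100 = 0.200 mL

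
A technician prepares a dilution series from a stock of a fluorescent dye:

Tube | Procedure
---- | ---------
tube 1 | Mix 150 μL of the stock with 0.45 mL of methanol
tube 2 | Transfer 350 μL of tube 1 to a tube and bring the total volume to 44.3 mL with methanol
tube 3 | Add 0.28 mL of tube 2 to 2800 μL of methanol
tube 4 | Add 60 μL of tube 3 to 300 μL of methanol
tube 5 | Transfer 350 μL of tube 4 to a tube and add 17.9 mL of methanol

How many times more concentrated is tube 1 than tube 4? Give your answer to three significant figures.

Step 1: 150 μL + 0.45 mL = 600 μL total → factor 600/150 = 4
Step 2: 350 μL brought to 44.3 mL → factor 44300/350 = 126.57
Step 3: 0.28 mL + 2800 μL = 3.08 mL total → factor 3.08/0.28 = 11
Step 4: 60 μL + 300 μL = 360 μL total → factor 360/60 = 6
Dilution factor to tube 1 = 4; to tube 4 = 33415
[tube 1]/[tube 4] = (factor to tube 4)/(factor to tube 1) = 33415/4 = 8.35 × 10^3

8.35 × 10^3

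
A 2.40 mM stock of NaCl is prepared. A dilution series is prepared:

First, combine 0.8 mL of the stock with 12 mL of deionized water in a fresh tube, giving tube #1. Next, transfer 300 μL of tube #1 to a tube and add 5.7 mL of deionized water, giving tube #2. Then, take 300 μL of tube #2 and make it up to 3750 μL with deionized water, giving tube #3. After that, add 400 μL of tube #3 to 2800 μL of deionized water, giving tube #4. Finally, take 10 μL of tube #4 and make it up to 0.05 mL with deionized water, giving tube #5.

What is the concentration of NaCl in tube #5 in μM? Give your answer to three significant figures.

Step 1: 0.8 mL + 12 mL = 12.8 mL total → factor 12.8/0.8 = 16
Step 2: 300 μL + 5.7 mL = 6000 μL total → factor 6000/300 = 20
Step 3: 300 μL brought to 3750 μL → factor 3750/300 = 12.5
Step 4: 400 μL + 2800 μL = 3200 μL total → factor 3200/400 = 8
Step 5: 10 μL brought to 0.05 mL → factor 50/10 = 5
Overall dilution factor = 16 × 20 × 12.5 × 8 × 5 = 1.6 × 10^5
Final = 2.40 mM / 1.6 × 10^5 = 1.500 × 10^-5 mM = 0.0150 μM

0.0150 μM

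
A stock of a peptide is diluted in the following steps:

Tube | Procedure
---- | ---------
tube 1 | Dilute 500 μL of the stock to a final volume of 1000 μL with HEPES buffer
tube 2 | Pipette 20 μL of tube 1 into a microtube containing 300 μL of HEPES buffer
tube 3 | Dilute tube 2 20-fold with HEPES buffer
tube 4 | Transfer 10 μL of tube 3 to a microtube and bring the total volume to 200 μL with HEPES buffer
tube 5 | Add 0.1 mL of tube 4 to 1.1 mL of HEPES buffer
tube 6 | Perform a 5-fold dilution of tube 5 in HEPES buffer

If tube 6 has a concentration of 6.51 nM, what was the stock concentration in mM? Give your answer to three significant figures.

Step 1: 500 μL brought to 1000 μL → factor 1000/500 = 2
Step 2: 20 μL + 300 μL = 320 μL total → factor 320/20 = 16
Step 3: 20-fold → factor 20
Step 4: 10 μL brought to 200 μL → factor 200/10 = 20
Step 5: 0.1 mL + 1.1 mL = 1.2 mL total → factor 1.2/0.1 = 12
Step 6: 5-fold → factor 5
Overall dilution factor = 2 × 16 × 20 × 20 × 12 × 5 = 7.68 × 10^5
Stock = 6.51 nM × 7.68 × 10^5 = 5.000 × 10^6 nM = 5.00 mM

5.00 mM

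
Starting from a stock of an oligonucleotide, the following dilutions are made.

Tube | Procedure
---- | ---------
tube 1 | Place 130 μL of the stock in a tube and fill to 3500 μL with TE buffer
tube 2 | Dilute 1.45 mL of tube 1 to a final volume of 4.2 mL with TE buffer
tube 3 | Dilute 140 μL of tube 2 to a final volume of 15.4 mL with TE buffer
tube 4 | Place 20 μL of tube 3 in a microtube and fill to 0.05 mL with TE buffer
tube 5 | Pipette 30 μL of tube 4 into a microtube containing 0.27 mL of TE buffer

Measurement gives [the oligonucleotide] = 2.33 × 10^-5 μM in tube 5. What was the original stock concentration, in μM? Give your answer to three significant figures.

5.00 μM

Step 1: 130 μL brought to 3500 μL → factor 3500/130 = 26.923
Step 2: 1.45 mL brought to 4.2 mL → factor 4.2/1.45 = 2.8966
Step 3: 140 μL brought to 15.4 mL → factor 15400/140 = 110
Step 4: 20 μL brought to 0.05 mL → factor 50/20 = 2.5
Step 5: 30 μL + 0.27 mL = 300 μL total → factor 300/30 = 10
Overall dilution factor = 26.923 × 2.8966 × 110 × 2.5 × 10 = 2.1446 × 10^5
Stock = 2.33 × 10^-5 μM × 2.1446 × 10^5 = 5.00 μM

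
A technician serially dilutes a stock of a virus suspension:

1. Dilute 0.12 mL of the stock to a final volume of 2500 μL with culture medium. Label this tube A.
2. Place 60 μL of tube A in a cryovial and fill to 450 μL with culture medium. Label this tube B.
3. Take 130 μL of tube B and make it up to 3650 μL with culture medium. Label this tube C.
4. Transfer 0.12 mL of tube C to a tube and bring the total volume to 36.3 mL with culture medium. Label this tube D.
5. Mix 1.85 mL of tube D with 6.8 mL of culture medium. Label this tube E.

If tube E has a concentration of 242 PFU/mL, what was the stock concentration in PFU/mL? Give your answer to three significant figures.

Step 1: 0.12 mL brought to 2500 μL → factor 2.5/0.12 = 20.833
Step 2: 60 μL brought to 450 μL → factor 450/60 = 7.5
Step 3: 130 μL brought to 3650 μL → factor 3650/130 = 28.077
Step 4: 0.12 mL brought to 36.3 mL → factor 36.3/0.12 = 302.5
Step 5: 1.85 mL + 6.8 mL = 8.65 mL total → factor 8.65/1.85 = 4.6757
Overall dilution factor = 20.833 × 7.5 × 28.077 × 302.5 × 4.6757 = 6.205 × 10^6
Stock = 242 PFU/mL × 6.205 × 10^6 = 1.50 × 10^9 PFU/mL

1.50 × 10^9 PFU/mL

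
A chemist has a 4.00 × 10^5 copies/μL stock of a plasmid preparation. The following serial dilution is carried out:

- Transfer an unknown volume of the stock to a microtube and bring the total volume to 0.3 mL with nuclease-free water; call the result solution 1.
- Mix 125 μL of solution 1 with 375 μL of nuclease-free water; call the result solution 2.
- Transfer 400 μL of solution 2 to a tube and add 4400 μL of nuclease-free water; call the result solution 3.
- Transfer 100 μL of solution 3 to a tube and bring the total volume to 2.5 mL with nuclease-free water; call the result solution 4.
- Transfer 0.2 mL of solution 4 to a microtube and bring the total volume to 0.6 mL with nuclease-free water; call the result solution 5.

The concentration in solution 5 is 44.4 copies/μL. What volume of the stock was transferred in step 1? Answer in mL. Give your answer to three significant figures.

Step 1: v brought to 0.3 mL → factor = 0.3 mL/v
Step 2: 125 μL + 375 μL = 500 μL total → factor 500/125 = 4
Step 3: 400 μL + 4400 μL = 4800 μL total → factor 4800/400 = 12
Step 4: 100 μL brought to 2.5 mL → factor 2500/100 = 25
Step 5: 0.2 mL brought to 0.6 mL → factor 0.6/0.2 = 3
Product of known-step factors = 3600
Overall factor = 4.00 × 10^5 copies/μL / (44.4 copies/μL) = 9009
Step-1 factor = 9009 / 3600 = 2.5025
v = 0.3 mL / 2.5025 = 0.120 mL

0.120 mL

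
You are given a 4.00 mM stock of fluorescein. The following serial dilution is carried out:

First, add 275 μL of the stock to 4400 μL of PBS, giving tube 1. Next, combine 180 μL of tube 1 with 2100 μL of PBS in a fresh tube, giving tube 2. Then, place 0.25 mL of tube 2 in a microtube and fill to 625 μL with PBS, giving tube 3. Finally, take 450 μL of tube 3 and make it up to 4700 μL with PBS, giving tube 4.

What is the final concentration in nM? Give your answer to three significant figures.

711 nM

Step 1: 275 μL + 4400 μL = 4675 μL total → factor 4675/275 = 17
Step 2: 180 μL + 2100 μL = 2280 μL total → factor 2280/180 = 12.667
Step 3: 0.25 mL brought to 625 μL → factor 0.625/0.25 = 2.5
Step 4: 450 μL brought to 4700 μL → factor 4700/450 = 10.444
Overall dilution factor = 17 × 12.667 × 2.5 × 10.444 = 5622.6
Final = 4.00 mM / 5622.6 = 0.0007114 mM = 711 nM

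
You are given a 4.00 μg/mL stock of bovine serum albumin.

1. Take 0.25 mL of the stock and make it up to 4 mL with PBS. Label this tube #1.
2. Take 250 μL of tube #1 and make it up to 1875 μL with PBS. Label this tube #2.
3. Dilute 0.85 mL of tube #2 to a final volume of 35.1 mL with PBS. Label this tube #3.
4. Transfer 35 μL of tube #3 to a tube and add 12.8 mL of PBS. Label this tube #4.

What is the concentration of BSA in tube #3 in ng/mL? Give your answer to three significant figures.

Step 1: 0.25 mL brought to 4 mL → factor 4/0.25 = 16
Step 2: 250 μL brought to 1875 μL → factor 1875/250 = 7.5
Step 3: 0.85 mL brought to 35.1 mL → factor 35.1/0.85 = 41.294
Dilution factor through tube #3 = 16 × 7.5 × 41.294 = 4955.3
[tube #3] = 4.00 μg/mL / 4955.3 = 0.0008072 μg/mL = 0.807 ng/mL

0.807 ng/mL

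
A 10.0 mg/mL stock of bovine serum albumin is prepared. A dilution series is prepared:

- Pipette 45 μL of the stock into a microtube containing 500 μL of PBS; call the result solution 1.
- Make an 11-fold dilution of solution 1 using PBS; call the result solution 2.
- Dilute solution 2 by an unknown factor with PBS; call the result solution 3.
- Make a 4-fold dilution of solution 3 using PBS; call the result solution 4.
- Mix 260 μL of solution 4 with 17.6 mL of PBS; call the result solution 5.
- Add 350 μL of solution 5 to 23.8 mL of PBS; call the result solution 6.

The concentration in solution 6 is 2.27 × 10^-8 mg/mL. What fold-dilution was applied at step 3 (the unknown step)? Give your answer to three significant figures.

Step 1: 45 μL + 500 μL = 545 μL total → factor 545/45 = 12.111
Step 2: 11-fold → factor 11
Step 3: unknown factor x
Step 4: 4-fold → factor 4
Step 5: 260 μL + 17.6 mL = 17860 μL total → factor 17860/260 = 68.692
Step 6: 350 μL + 23.8 mL = 24150 μL total → factor 24150/350 = 69
Product of known-step factors = 2.5258 × 10^6
Overall factor = 10.0 mg/mL / (2.27 × 10^-8 mg/mL) = 4.4053 × 10^8
x = 4.4053 × 10^8 / 2.5258 × 10^6 = 174

174-fold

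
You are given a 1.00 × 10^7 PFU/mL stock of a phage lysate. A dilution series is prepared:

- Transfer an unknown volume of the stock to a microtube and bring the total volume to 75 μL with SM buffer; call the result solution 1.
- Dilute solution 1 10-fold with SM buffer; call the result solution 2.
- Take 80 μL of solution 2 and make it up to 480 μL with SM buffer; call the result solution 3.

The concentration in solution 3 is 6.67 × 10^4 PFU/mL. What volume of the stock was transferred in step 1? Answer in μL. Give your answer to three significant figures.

30.0 μL

Step 1: v brought to 75 μL → factor = 75 μL/v
Step 2: 10-fold → factor 10
Step 3: 80 μL brought to 480 μL → factor 480/80 = 6
Product of known-step factors = 60
Overall factor = 1.00 × 10^7 PFU/mL / (6.67 × 10^4 PFU/mL) = 149.93
Step-1 factor = 149.93 / 60 = 2.4988
v = 75 μL / 2.4988 = 30.0 μL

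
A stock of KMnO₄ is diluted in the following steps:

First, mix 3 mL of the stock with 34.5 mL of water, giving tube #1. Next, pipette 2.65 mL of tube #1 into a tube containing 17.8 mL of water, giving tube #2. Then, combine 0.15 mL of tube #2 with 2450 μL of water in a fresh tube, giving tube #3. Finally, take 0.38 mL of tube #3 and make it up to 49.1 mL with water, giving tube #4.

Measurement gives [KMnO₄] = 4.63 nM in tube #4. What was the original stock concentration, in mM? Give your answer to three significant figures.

Step 1: 3 mL + 34.5 mL = 37.5 mL total → factor 37.5/3 = 12.5
Step 2: 2.65 mL + 17.8 mL = 20.45 mL total → factor 20.45/2.65 = 7.717
Step 3: 0.15 mL + 2450 μL = 2.6 mL total → factor 2.6/0.15 = 17.333
Step 4: 0.38 mL brought to 49.1 mL → factor 49.1/0.38 = 129.21
Overall dilution factor = 12.5 × 7.717 × 17.333 × 129.21 = 2.1604 × 10^5
Stock = 4.63 nM × 2.1604 × 10^5 = 1.000 × 10^6 nM = 1.00 mM

1.00 mM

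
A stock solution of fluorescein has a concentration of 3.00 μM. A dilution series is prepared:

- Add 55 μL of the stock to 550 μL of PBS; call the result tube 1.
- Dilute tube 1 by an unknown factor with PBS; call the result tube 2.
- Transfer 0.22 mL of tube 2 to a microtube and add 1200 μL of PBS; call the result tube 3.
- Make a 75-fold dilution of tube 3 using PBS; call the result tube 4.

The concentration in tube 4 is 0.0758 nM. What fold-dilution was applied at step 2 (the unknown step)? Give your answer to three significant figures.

7.43-fold

Step 1: 55 μL + 550 μL = 605 μL total → factor 605/55 = 11
Step 2: unknown factor x
Step 3: 0.22 mL + 1200 μL = 1.42 mL total → factor 1.42/0.22 = 6.4545
Step 4: 75-fold → factor 75
Product of known-step factors = 5325
Overall factor = 3.00 μM / (0.0758 nM) = 39578
x = 39578 / 5325 = 7.43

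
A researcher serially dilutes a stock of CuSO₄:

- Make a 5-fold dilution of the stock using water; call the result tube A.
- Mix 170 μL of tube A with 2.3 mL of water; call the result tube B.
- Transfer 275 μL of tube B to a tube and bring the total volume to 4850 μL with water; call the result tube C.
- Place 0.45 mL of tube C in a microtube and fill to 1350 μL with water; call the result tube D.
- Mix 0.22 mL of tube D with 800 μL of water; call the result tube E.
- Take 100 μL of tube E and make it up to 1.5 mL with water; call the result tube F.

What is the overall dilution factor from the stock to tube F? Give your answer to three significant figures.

Step 1: 5-fold → factor 5
Step 2: 170 μL + 2.3 mL = 2470 μL total → factor 2470/170 = 14.529
Step 3: 275 μL brought to 4850 μL → factor 4850/275 = 17.636
Step 4: 0.45 mL brought to 1350 μL → factor 1.35/0.45 = 3
Step 5: 0.22 mL + 800 μL = 1.02 mL total → factor 1.02/0.22 = 4.6364
Step 6: 100 μL brought to 1.5 mL → factor 1500/100 = 15
Overall dilution factor = 5 × 14.529 × 17.636 × 3 × 4.6364 × 15 = 2.6731 × 10^5

2.67 × 10^5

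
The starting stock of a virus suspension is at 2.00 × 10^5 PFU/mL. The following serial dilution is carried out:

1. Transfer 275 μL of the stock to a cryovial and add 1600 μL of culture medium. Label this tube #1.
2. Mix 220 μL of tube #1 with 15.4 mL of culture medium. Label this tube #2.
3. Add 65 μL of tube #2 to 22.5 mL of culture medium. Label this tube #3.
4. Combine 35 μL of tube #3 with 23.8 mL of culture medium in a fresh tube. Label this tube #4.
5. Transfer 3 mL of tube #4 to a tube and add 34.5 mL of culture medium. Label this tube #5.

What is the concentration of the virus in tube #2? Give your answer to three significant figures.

413 PFU/mL

Step 1: 275 μL + 1600 μL = 1875 μL total → factor 1875/275 = 6.8182
Step 2: 220 μL + 15.4 mL = 15620 μL total → factor 15620/220 = 71
Dilution factor through tube #2 = 6.8182 × 71 = 484.09
[tube #2] = 2.00 × 10^5 PFU/mL / 484.09 = 413 PFU/mL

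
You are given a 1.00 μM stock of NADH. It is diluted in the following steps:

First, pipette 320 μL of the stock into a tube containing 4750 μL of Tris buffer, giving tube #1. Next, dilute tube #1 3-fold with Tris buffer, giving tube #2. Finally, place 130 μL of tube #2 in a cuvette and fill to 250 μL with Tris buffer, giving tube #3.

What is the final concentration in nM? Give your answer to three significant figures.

Step 1: 320 μL + 4750 μL = 5070 μL total → factor 5070/320 = 15.844
Step 2: 3-fold → factor 3
Step 3: 130 μL brought to 250 μL → factor 250/130 = 1.9231
Overall dilution factor = 15.844 × 3 × 1.9231 = 91.406
Final = 1.00 μM / 91.406 = 0.01094 μM = 10.9 nM

10.9 nM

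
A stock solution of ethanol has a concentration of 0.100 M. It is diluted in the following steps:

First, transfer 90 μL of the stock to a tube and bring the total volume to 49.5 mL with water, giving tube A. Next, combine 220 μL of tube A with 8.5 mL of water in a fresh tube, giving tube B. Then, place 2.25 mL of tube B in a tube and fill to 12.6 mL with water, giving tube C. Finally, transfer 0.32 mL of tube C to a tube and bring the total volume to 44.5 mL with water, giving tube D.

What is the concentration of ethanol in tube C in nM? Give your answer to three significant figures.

819 nM

Step 1: 90 μL brought to 49.5 mL → factor 49500/90 = 550
Step 2: 220 μL + 8.5 mL = 8720 μL total → factor 8720/220 = 39.636
Step 3: 2.25 mL brought to 12.6 mL → factor 12.6/2.25 = 5.6
Dilution factor through tube C = 550 × 39.636 × 5.6 = 1.2208 × 10^5
[tube C] = 0.100 M / 1.2208 × 10^5 = 8.191 × 10^-7 M = 819 nM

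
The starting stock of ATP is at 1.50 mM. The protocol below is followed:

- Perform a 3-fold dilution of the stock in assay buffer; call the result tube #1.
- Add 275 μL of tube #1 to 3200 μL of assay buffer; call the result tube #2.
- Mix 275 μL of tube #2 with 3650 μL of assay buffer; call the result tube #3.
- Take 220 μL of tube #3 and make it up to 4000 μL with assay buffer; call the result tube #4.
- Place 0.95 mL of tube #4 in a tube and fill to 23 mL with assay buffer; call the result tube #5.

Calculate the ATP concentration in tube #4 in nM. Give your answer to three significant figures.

152 nM

Step 1: 3-fold → factor 3
Step 2: 275 μL + 3200 μL = 3475 μL total → factor 3475/275 = 12.636
Step 3: 275 μL + 3650 μL = 3925 μL total → factor 3925/275 = 14.273
Step 4: 220 μL brought to 4000 μL → factor 4000/220 = 18.182
Dilution factor through tube #4 = 3 × 12.636 × 14.273 × 18.182 = 9837.6
[tube #4] = 1.50 mM / 9837.6 = 0.0001525 mM = 152 nM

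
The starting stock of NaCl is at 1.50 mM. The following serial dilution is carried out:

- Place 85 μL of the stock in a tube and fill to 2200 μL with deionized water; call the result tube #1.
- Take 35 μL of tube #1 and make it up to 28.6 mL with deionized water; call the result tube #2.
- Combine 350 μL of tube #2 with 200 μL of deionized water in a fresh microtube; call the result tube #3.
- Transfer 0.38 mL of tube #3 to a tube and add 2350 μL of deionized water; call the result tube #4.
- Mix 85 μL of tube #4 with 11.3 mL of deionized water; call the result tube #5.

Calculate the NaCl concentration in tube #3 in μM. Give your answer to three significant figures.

Step 1: 85 μL brought to 2200 μL → factor 2200/85 = 25.882
Step 2: 35 μL brought to 28.6 mL → factor 28600/35 = 817.14
Step 3: 350 μL + 200 μL = 550 μL total → factor 550/350 = 1.5714
Dilution factor through tube #3 = 25.882 × 817.14 × 1.5714 = 33235
[tube #3] = 1.50 mM / 33235 = 4.513 × 10^-5 mM = 0.0451 μM

0.0451 μM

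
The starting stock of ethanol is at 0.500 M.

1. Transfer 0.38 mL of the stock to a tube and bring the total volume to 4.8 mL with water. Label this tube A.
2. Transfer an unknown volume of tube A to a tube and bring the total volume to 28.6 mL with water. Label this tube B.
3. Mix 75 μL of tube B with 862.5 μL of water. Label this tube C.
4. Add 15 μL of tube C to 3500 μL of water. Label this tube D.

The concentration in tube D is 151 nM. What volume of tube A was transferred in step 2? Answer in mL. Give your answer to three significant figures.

0.320 mL

Step 1: 0.38 mL brought to 4.8 mL → factor 4.8/0.38 = 12.632
Step 2: v brought to 28.6 mL → factor = 28.6 mL/v
Step 3: 75 μL + 862.5 μL = 937.5 μL total → factor 937.5/75 = 12.5
Step 4: 15 μL + 3500 μL = 3515 μL total → factor 3515/15 = 234.33
Product of known-step factors = 37000
Overall factor = 0.500 M / (151 nM) = 3.3113 × 10^6
Step-2 factor = 3.3113 × 10^6 / 37000 = 89.493
v = 28.6 mL / 89.493 = 0.320 mL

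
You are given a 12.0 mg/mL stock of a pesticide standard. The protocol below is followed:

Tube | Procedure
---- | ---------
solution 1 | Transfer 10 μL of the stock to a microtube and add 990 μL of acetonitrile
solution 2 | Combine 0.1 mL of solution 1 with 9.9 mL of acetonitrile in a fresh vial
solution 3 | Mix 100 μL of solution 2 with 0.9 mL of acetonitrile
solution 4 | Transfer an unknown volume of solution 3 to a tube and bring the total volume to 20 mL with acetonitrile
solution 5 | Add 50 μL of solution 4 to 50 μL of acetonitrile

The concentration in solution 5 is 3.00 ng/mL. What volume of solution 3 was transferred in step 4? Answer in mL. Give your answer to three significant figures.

1.00 mL

Step 1: 10 μL + 990 μL = 1000 μL total → factor 1000/10 = 100
Step 2: 0.1 mL + 9.9 mL = 10 mL total → factor 10/0.1 = 100
Step 3: 100 μL + 0.9 mL = 1000 μL total → factor 1000/100 = 10
Step 4: v brought to 20 mL → factor = 20 mL/v
Step 5: 50 μL + 50 μL = 100 μL total → factor 100/50 = 2
Product of known-step factors = 2 × 10^5
Overall factor = 12.0 mg/mL / (3.00 ng/mL) = 4 × 10^6
Step-4 factor = 4 × 10^6 / 2 × 10^5 = 20
v = 20 mL / 20 = 1.00 mL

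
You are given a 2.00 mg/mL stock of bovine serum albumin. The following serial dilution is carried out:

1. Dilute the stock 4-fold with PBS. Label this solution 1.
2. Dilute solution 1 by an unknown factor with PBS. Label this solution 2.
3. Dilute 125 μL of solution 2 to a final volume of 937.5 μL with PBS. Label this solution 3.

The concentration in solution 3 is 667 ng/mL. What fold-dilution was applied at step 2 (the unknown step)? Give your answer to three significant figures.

100-fold

Step 1: 4-fold → factor 4
Step 2: unknown factor x
Step 3: 125 μL brought to 937.5 μL → factor 937.5/125 = 7.5
Product of known-step factors = 30
Overall factor = 2.00 mg/mL / (667 ng/mL) = 2998.5
x = 2998.5 / 30 = 100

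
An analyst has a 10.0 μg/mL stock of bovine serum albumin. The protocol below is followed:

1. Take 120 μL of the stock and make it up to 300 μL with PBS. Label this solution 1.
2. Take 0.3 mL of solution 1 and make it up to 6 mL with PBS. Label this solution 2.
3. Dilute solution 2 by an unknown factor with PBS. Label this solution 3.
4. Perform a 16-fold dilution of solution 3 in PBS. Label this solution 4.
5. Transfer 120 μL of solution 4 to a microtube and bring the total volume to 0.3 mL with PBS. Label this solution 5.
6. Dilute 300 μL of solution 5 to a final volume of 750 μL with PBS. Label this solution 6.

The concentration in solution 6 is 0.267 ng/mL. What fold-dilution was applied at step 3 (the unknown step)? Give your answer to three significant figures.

7.49-fold

Step 1: 120 μL brought to 300 μL → factor 300/120 = 2.5
Step 2: 0.3 mL brought to 6 mL → factor 6/0.3 = 20
Step 3: unknown factor x
Step 4: 16-fold → factor 16
Step 5: 120 μL brought to 0.3 mL → factor 300/120 = 2.5
Step 6: 300 μL brought to 750 μL → factor 750/300 = 2.5
Product of known-step factors = 5000
Overall factor = 10.0 μg/mL / (0.267 ng/mL) = 37453
x = 37453 / 5000 = 7.49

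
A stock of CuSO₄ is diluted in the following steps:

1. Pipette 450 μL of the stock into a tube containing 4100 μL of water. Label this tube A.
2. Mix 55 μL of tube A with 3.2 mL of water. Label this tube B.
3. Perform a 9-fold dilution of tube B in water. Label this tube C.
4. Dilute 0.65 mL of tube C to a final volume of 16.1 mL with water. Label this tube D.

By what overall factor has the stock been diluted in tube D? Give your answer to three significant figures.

1.33 × 10^5

Step 1: 450 μL + 4100 μL = 4550 μL total → factor 4550/450 = 10.111
Step 2: 55 μL + 3.2 mL = 3255 μL total → factor 3255/55 = 59.182
Step 3: 9-fold → factor 9
Step 4: 0.65 mL brought to 16.1 mL → factor 16.1/0.65 = 24.769
Overall dilution factor = 10.111 × 59.182 × 9 × 24.769 = 1.334 × 10^5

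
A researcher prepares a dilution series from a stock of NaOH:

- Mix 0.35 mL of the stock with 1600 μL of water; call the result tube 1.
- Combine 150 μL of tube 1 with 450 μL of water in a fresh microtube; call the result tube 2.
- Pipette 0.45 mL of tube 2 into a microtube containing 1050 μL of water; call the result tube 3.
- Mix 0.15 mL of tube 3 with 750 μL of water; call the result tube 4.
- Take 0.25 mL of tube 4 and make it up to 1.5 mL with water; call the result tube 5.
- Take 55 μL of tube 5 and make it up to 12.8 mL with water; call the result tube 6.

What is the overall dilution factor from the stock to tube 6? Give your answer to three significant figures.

Step 1: 0.35 mL + 1600 μL = 1.95 mL total → factor 1.95/0.35 = 5.5714
Step 2: 150 μL + 450 μL = 600 μL total → factor 600/150 = 4
Step 3: 0.45 mL + 1050 μL = 1.5 mL total → factor 1.5/0.45 = 3.3333
Step 4: 0.15 mL + 750 μL = 0.9 mL total → factor 0.9/0.15 = 6
Step 5: 0.25 mL brought to 1.5 mL → factor 1.5/0.25 = 6
Step 6: 55 μL brought to 12.8 mL → factor 12800/55 = 232.73
Overall dilution factor = 5.5714 × 4 × 3.3333 × 6 × 6 × 232.73 = 6.2238 × 10^5

6.22 × 10^5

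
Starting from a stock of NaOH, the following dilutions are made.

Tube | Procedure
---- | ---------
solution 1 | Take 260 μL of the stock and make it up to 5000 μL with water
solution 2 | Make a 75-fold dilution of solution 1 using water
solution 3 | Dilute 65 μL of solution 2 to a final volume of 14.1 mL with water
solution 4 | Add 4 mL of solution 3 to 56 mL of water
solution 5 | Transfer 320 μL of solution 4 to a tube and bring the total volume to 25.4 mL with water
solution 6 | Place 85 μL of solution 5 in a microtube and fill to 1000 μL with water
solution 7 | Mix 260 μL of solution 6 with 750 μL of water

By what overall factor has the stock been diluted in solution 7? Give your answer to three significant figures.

Step 1: 260 μL brought to 5000 μL → factor 5000/260 = 19.231
Step 2: 75-fold → factor 75
Step 3: 65 μL brought to 14.1 mL → factor 14100/65 = 216.92
Step 4: 4 mL + 56 mL = 60 mL total → factor 60/4 = 15
Step 5: 320 μL brought to 25.4 mL → factor 25400/320 = 79.375
Step 6: 85 μL brought to 1000 μL → factor 1000/85 = 11.765
Step 7: 260 μL + 750 μL = 1010 μL total → factor 1010/260 = 3.8846
Overall dilution factor = 19.231 × 75 × 216.92 × 15 × 79.375 × 11.765 × 3.8846 = 1.7024 × 10^10

1.70 × 10^10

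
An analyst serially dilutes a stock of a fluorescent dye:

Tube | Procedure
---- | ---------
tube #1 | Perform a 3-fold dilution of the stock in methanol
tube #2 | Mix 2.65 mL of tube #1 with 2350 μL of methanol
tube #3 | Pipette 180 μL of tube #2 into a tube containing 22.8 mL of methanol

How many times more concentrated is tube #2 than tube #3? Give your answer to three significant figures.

128

Step 1: 3-fold → factor 3
Step 2: 2.65 mL + 2350 μL = 5 mL total → factor 5/2.65 = 1.8868
Step 3: 180 μL + 22.8 mL = 22980 μL total → factor 22980/180 = 127.67
Dilution factor to tube #2 = 5.6604; to tube #3 = 722.64
[tube #2]/[tube #3] = (factor to tube #3)/(factor to tube #2) = 722.64/5.6604 = 128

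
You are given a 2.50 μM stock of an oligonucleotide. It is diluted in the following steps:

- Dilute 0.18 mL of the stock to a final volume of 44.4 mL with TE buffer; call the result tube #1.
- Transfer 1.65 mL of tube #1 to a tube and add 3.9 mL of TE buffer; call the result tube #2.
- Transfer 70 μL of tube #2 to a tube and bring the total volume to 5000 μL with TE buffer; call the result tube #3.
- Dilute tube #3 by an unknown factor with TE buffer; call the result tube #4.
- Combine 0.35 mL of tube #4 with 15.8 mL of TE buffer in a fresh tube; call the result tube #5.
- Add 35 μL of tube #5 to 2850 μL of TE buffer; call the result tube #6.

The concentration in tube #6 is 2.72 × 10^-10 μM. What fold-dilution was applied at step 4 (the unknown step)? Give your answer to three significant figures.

Step 1: 0.18 mL brought to 44.4 mL → factor 44.4/0.18 = 246.67
Step 2: 1.65 mL + 3.9 mL = 5.55 mL total → factor 5.55/1.65 = 3.3636
Step 3: 70 μL brought to 5000 μL → factor 5000/70 = 71.429
Step 4: unknown factor x
Step 5: 0.35 mL + 15.8 mL = 16.15 mL total → factor 16.15/0.35 = 46.143
Step 6: 35 μL + 2850 μL = 2885 μL total → factor 2885/35 = 82.429
Product of known-step factors = 2.2541 × 10^8
Overall factor = 2.50 μM / (2.72 × 10^-10 μM) = 9.1912 × 10^9
x = 9.1912 × 10^9 / 2.2541 × 10^8 = 40.8

40.8-fold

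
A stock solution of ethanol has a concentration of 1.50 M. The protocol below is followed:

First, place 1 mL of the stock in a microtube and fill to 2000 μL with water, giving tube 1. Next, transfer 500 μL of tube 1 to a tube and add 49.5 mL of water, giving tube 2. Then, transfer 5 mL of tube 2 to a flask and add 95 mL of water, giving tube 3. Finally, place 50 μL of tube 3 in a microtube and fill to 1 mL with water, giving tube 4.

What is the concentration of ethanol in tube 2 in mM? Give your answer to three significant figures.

7.50 mM

Step 1: 1 mL brought to 2000 μL → factor 2/1 = 2
Step 2: 500 μL + 49.5 mL = 50000 μL total → factor 50000/500 = 100
Dilution factor through tube 2 = 2 × 100 = 200
[tube 2] = 1.50 M / 200 = 0.007500 M = 7.50 mM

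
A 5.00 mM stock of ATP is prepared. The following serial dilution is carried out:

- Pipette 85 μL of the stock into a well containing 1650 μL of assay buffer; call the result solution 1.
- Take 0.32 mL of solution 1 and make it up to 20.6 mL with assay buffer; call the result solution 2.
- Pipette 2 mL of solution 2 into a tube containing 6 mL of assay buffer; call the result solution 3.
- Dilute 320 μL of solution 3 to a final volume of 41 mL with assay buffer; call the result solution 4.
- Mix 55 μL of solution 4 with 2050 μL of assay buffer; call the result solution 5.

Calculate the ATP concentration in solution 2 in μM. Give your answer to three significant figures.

Step 1: 85 μL + 1650 μL = 1735 μL total → factor 1735/85 = 20.412
Step 2: 0.32 mL brought to 20.6 mL → factor 20.6/0.32 = 64.375
Dilution factor through solution 2 = 20.412 × 64.375 = 1314
[solution 2] = 5.00 mM / 1314 = 0.003805 mM = 3.81 μM

3.81 μM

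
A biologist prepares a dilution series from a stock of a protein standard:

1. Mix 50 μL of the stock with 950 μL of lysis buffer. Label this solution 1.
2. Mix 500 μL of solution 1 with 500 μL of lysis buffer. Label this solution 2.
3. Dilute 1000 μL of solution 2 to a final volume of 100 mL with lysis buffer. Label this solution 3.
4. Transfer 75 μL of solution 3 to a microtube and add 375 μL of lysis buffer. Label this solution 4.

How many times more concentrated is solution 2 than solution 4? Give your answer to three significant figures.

600

Step 1: 50 μL + 950 μL = 1000 μL total → factor 1000/50 = 20
Step 2: 500 μL + 500 μL = 1000 μL total → factor 1000/500 = 2
Step 3: 1000 μL brought to 100 mL → factor 1 × 10^5/1000 = 100
Step 4: 75 μL + 375 μL = 450 μL total → factor 450/75 = 6
Dilution factor to solution 2 = 40; to solution 4 = 24000
[solution 2]/[solution 4] = (factor to solution 4)/(factor to solution 2) = 24000/40 = 600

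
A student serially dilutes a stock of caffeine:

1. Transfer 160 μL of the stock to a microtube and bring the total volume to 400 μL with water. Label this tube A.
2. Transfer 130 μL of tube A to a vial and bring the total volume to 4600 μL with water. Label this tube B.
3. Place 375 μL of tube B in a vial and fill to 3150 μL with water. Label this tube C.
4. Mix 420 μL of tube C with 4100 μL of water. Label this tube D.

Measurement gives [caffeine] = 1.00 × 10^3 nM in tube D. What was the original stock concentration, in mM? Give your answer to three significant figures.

Step 1: 160 μL brought to 400 μL → factor 400/160 = 2.5
Step 2: 130 μL brought to 4600 μL → factor 4600/130 = 35.385
Step 3: 375 μL brought to 3150 μL → factor 3150/375 = 8.4
Step 4: 420 μL + 4100 μL = 4520 μL total → factor 4520/420 = 10.762
Overall dilution factor = 2.5 × 35.385 × 8.4 × 10.762 = 7996.9
Stock = 1.00 × 10^3 nM × 7996.9 = 7.997 × 10^6 nM = 8.00 mM

8.00 mM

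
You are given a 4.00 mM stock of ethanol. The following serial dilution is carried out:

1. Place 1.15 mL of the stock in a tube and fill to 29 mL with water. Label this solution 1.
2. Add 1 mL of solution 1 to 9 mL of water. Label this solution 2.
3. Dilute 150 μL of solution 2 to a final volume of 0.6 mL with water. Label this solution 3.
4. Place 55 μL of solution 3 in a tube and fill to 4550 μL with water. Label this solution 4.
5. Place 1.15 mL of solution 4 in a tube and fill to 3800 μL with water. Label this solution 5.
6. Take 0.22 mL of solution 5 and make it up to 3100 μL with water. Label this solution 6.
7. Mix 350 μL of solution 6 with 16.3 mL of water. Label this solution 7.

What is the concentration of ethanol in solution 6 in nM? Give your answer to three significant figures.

1.03 nM

Step 1: 1.15 mL brought to 29 mL → factor 29/1.15 = 25.217
Step 2: 1 mL + 9 mL = 10 mL total → factor 10/1 = 10
Step 3: 150 μL brought to 0.6 mL → factor 600/150 = 4
Step 4: 55 μL brought to 4550 μL → factor 4550/55 = 82.727
Step 5: 1.15 mL brought to 3800 μL → factor 3.8/1.15 = 3.3043
Step 6: 0.22 mL brought to 3100 μL → factor 3.1/0.22 = 14.091
Dilution factor through solution 6 = 25.217 × 10 × 4 × 82.727 × 3.3043 × 14.091 = 3.8854 × 10^6
[solution 6] = 4.00 mM / 3.8854 × 10^6 = 1.030 × 10^-6 mM = 1.03 nM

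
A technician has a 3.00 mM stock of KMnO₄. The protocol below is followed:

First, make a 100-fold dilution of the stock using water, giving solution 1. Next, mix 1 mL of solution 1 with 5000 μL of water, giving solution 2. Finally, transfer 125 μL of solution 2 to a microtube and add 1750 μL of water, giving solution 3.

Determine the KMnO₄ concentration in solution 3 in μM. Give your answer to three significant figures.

0.333 μM

Step 1: 100-fold → factor 100
Step 2: 1 mL + 5000 μL = 6 mL total → factor 6/1 = 6
Step 3: 125 μL + 1750 μL = 1875 μL total → factor 1875/125 = 15
Overall dilution factor = 100 × 6 × 15 = 9000
Final = 3.00 mM / 9000 = 0.0003333 mM = 0.333 μM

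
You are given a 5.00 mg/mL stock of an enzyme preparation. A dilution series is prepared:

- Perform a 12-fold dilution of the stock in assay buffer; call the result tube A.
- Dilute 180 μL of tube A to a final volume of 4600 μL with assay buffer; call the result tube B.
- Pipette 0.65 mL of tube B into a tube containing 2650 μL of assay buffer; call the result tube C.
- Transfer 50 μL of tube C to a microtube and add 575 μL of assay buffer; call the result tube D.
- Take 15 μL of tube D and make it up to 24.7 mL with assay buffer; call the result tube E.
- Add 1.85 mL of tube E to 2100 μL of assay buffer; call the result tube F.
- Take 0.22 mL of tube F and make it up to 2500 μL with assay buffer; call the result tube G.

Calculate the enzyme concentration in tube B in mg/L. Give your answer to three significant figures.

16.3 mg/L

Step 1: 12-fold → factor 12
Step 2: 180 μL brought to 4600 μL → factor 4600/180 = 25.556
Dilution factor through tube B = 12 × 25.556 = 306.67
[tube B] = 5.00 mg/mL / 306.67 = 0.01630 mg/mL = 16.3 mg/L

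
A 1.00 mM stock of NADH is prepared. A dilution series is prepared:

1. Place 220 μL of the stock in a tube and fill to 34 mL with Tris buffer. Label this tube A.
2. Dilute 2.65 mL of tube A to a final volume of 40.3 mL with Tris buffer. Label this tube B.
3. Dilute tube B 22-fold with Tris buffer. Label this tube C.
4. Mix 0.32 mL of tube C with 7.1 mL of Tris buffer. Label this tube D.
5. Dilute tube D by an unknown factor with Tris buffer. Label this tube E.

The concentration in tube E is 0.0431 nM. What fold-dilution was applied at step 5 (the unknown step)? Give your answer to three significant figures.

19.4-fold

Step 1: 220 μL brought to 34 mL → factor 34000/220 = 154.55
Step 2: 2.65 mL brought to 40.3 mL → factor 40.3/2.65 = 15.208
Step 3: 22-fold → factor 22
Step 4: 0.32 mL + 7.1 mL = 7.42 mL total → factor 7.42/0.32 = 23.188
Step 5: unknown factor x
Product of known-step factors = 1.1989 × 10^6
Overall factor = 1.00 mM / (0.0431 nM) = 2.3202 × 10^7
x = 2.3202 × 10^7 / 1.1989 × 10^6 = 19.4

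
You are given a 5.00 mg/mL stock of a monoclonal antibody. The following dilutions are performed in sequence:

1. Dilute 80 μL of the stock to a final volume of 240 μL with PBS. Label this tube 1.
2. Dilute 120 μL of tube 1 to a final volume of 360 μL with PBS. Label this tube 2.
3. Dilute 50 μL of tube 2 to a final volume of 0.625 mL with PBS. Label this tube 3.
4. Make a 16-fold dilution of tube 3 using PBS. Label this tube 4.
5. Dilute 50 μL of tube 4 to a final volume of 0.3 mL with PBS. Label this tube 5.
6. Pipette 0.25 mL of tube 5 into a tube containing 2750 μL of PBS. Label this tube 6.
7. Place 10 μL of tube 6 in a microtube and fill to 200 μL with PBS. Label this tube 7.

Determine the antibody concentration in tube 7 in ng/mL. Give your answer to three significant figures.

Step 1: 80 μL brought to 240 μL → factor 240/80 = 3
Step 2: 120 μL brought to 360 μL → factor 360/120 = 3
Step 3: 50 μL brought to 0.625 mL → factor 625/50 = 12.5
Step 4: 16-fold → factor 16
Step 5: 50 μL brought to 0.3 mL → factor 300/50 = 6
Step 6: 0.25 mL + 2750 μL = 3 mL total → factor 3/0.25 = 12
Step 7: 10 μL brought to 200 μL → factor 200/10 = 20
Overall dilution factor = 3 × 3 × 12.5 × 16 × 6 × 12 × 20 = 2.592 × 10^6
Final = 5.00 mg/mL / 2.592 × 10^6 = 1.929 × 10^-6 mg/mL = 1.93 ng/mL

1.93 ng/mL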